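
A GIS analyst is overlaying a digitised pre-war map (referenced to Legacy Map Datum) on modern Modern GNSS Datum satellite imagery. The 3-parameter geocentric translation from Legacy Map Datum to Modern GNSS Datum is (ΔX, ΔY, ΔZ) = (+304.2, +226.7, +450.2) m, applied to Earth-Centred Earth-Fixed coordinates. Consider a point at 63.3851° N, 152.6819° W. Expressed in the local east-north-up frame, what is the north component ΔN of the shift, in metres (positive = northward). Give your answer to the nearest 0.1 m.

The local north axis is (−sin φ cos λ, −sin φ sin λ, cos φ), giving ΔN = 241.635 + 93.015 + 201.686 = 536.34 m.

ΔN = 536.3 m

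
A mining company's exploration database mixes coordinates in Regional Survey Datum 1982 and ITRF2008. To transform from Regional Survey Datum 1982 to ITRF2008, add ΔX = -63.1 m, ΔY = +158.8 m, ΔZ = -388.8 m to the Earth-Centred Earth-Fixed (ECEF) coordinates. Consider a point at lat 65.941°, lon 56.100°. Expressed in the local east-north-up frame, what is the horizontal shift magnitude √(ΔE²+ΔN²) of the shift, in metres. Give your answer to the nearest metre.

The local east axis at (φ, λ) is (−sin λ, cos λ, 0), so ΔE = −sin(56.100°)·(-63.1) + cos(56.100°)·158.8 = 140.94 m.
The local north axis is (−sin φ cos λ, −sin φ sin λ, cos φ), giving ΔN = 32.136 − 120.355 − 158.505 = -246.72 m.
Horizontal magnitude = √(ΔE² + ΔN²) = √(140.94² + (-246.72)²) = 284.14 m.

284 m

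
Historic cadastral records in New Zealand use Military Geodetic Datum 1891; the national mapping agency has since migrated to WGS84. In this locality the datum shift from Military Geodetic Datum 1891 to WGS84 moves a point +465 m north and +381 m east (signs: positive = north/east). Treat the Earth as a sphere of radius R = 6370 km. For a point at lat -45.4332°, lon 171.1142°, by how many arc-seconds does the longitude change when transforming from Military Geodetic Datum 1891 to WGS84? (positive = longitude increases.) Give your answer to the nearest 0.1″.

At latitude -45.4332°, cos φ = 0.701740.
One radian of longitude at latitude φ spans R cos φ, so Δλ = ΔE / (R cos φ) = 381.0 / (6370000 × 0.701740) = 8.5233e-05 rad = 17.581″.

Δλ = 17.6″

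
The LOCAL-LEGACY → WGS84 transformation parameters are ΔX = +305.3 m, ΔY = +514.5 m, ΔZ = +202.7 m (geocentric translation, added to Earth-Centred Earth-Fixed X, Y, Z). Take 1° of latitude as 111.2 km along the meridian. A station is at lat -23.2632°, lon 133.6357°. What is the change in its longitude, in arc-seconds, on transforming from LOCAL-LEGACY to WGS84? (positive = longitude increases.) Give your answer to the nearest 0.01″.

sin φ = -0.394956, cos φ = 0.918700, sin λ = 0.723742, cos λ = -0.690071.
East component: ΔE = −sin λ·ΔX + cos λ·ΔY = −(0.723742)(305.3) + (-0.690071)(514.5) = -576.00 m.
1° of latitude spans 111200 m; at latitude φ, 1° of longitude spans that × cos φ = 102159.5 m, so Δλ = -576.00 / 102159.5 × 3600 = -20.298″.

Δλ = -20.30″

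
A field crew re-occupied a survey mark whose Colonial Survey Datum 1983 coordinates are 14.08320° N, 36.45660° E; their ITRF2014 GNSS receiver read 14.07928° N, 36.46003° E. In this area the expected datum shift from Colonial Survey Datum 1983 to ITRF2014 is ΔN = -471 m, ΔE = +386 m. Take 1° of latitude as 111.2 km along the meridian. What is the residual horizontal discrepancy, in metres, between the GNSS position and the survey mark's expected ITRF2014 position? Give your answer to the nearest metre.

Observed coordinate differences: Δφ = -0.00392°, Δλ = +0.00343°.
Converting to metres (1° lat = 111200 m, cos φ = 0.969943): observed ΔN = -435.9 m, observed ΔE = 370.0 m.
Subtracting the expected shift leaves a residual of -435.9 − (-471) = 35.1 m north and 370.0 − (386) = -16.0 m east.
Residual distance = √(35.1² + (-16.0)²) = 38.6 m.

39 m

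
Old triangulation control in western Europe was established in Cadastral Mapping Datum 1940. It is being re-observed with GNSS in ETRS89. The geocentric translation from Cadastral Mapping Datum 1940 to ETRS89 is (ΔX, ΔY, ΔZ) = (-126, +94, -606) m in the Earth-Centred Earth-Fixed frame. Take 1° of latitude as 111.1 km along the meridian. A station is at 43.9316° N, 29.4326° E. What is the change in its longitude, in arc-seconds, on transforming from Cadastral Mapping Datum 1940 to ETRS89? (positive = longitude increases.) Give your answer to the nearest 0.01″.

sin φ = 0.693799, cos φ = 0.720169, sin λ = 0.491399, cos λ = 0.870934.
East component: ΔE = −sin λ·ΔX + cos λ·ΔY = −(0.491399)(-126) + (0.870934)(94) = 143.78 m.
1° of latitude spans 111100 m; at latitude φ, 1° of longitude spans that × cos φ = 80010.7 m, so Δλ = 143.78 / 80010.7 × 3600 = 6.469″.

Δλ = 6.47″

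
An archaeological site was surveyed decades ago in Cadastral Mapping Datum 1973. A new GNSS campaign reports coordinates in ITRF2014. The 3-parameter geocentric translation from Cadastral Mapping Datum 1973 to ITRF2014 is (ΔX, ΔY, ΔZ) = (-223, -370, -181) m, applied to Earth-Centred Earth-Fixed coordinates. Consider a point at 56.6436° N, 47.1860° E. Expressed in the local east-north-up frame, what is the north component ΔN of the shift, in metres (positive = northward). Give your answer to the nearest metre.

ΔN = 254 m

The local north axis is (−sin φ cos λ, −sin φ sin λ, cos φ), giving ΔN = 126.589 + 226.707 − 99.522 = 253.77 m.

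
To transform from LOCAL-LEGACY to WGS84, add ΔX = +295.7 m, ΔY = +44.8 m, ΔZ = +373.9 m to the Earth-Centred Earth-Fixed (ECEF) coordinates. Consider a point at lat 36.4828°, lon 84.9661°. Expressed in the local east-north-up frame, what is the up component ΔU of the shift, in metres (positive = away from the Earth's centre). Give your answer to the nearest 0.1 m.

At φ = 36.4828°, λ = 84.9661°: sin φ = 0.594581, cos φ = 0.804035, sin λ = 0.996143, cos λ = 0.087745.
ΔU = cos φ cos λ·ΔX + cos φ sin λ·ΔY + sin φ·ΔZ = (0.804035)(0.087745)(295.7) + (0.804035)(0.996143)(44.8) + (0.594581)(373.9) = 279.06 m.

ΔU = 279.1 m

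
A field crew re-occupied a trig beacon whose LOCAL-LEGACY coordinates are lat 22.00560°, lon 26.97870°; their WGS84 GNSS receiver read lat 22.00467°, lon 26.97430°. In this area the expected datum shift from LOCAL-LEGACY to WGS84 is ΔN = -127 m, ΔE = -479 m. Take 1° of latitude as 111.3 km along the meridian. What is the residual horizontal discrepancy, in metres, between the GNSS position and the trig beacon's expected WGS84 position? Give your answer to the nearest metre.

Observed coordinate differences: Δφ = -0.00093°, Δλ = -0.00440°.
Converting to metres (1° lat = 111300 m, cos φ = 0.927147): observed ΔN = -103.5 m, observed ΔE = -454.0 m.
Subtracting the expected shift leaves a residual of -103.5 − (-127) = 23.5 m north and -454.0 − (-479) = 25.0 m east.
Residual distance = √(23.5² + 25.0²) = 34.3 m.

34 m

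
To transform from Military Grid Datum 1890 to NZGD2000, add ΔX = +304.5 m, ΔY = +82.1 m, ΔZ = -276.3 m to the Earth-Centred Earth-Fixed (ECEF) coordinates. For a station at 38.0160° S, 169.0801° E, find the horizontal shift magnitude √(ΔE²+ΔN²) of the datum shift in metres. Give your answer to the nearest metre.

The local east axis at (φ, λ) is (−sin λ, cos λ, 0), so ΔE = −sin(169.0801°)·304.5 + cos(169.0801°)·82.1 = -138.30 m.
The local north axis is (−sin φ cos λ, −sin φ sin λ, cos φ), giving ΔN = -184.140 + 9.579 − 217.680 = -392.24 m.
Horizontal magnitude = √(ΔE² + ΔN²) = √((-138.30)² + (-392.24)²) = 415.91 m.

416 m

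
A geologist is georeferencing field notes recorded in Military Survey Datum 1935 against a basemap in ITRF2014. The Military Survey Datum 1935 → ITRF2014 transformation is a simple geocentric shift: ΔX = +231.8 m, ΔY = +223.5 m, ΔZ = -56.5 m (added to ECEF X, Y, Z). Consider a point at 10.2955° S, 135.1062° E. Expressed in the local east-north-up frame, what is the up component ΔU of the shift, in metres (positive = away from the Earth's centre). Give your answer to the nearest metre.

ΔU = 4 m

The local up (radial) axis is (cos φ cos λ, cos φ sin λ, sin φ), giving ΔU = -161.567 + 155.205 + 10.098 = 3.74 m.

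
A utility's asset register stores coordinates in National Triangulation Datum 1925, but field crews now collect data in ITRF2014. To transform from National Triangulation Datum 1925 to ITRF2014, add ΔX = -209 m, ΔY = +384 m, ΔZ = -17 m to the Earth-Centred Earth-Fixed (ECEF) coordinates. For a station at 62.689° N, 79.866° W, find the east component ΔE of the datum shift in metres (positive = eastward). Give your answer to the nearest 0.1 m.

At φ = 62.689°, λ = -79.866°: sin φ = 0.888529, cos φ = 0.458820, sin λ = -0.984399, cos λ = 0.175951.
ΔE = −sin λ·ΔX + cos λ·ΔY = −(-0.984399)·(-209) + (0.175951)·(384) = -138.17 m.

ΔE = -138.2 m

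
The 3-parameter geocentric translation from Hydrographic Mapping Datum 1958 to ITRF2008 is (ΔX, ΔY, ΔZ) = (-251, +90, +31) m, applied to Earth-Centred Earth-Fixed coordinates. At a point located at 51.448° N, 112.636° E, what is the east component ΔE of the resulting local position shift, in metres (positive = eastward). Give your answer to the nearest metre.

The local east axis at (φ, λ) is (−sin λ, cos λ, 0), so ΔE = −sin(112.636°)·(-251) + cos(112.636°)·90 = 197.03 m.

ΔE = 197 m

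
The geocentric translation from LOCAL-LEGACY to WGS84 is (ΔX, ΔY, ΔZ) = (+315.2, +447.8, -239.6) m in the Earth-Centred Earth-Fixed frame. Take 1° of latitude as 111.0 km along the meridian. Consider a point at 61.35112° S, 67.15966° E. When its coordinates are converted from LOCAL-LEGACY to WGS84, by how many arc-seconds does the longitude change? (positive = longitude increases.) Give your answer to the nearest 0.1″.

Δλ = -7.9″

sin φ = -0.877574, cos φ = 0.479441, sin λ = 0.921590, cos λ = 0.388165.
East component: ΔE = −sin λ·ΔX + cos λ·ΔY = −(0.921590)(315.2) + (0.388165)(447.8) = -116.67 m.
1° of latitude spans 111000 m; at latitude φ, 1° of longitude spans that × cos φ = 53217.9 m, so Δλ = -116.67 / 53217.9 × 3600 = -7.892″.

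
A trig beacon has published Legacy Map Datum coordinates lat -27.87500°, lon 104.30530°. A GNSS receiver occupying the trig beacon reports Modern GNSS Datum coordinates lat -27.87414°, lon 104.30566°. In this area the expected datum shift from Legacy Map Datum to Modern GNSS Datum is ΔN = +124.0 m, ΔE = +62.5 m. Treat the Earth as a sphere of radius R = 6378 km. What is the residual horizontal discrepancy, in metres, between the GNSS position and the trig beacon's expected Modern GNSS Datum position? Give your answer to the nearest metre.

39 m

Observed coordinate differences: Δφ = +0.00086°, Δλ = +0.00036°.
Converting to metres (1° lat = 111317 m, cos φ = 0.883970): observed ΔN = 95.7 m, observed ΔE = 35.4 m.
Subtracting the expected shift leaves a residual of 95.7 − (124.0) = -28.3 m north and 35.4 − (62.5) = -27.1 m east.
Residual distance = √((-28.3)² + (-27.1)²) = 39.1 m.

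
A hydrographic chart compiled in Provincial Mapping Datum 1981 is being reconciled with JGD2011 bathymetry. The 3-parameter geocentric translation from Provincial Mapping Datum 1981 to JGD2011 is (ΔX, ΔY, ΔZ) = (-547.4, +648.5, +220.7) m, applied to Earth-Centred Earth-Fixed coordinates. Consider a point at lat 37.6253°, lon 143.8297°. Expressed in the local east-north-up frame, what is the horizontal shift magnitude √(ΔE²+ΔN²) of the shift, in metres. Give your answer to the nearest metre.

385 m

At φ = 37.6253°, λ = 143.8297°: sin φ = 0.610495, cos φ = 0.792020, sin λ = 0.590187, cos λ = -0.807266.
ΔE = −sin λ·ΔX + cos λ·ΔY = −(0.590187)·(-547.4) + (-0.807266)·(648.5) = -200.44 m.
ΔN = −sin φ cos λ·ΔX − sin φ sin λ·ΔY + cos φ·ΔZ = −(0.610495)(-0.807266)(-547.4) − (0.610495)(0.590187)(648.5) + (0.792020)(220.7) = -328.64 m.
Horizontal magnitude = √(ΔE² + ΔN²) = √((-200.44)² + (-328.64)²) = 384.94 m.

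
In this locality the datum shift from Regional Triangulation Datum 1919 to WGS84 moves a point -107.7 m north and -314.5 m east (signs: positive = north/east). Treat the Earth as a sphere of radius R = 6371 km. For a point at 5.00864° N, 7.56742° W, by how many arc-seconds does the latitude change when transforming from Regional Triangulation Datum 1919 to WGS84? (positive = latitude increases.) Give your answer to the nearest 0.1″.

On a sphere of radius R, 1 rad of latitude = R, so Δφ = ΔN / R = -107.7 / 6371000 = -1.6905e-05 rad = -3.487″.

Δφ = -3.5″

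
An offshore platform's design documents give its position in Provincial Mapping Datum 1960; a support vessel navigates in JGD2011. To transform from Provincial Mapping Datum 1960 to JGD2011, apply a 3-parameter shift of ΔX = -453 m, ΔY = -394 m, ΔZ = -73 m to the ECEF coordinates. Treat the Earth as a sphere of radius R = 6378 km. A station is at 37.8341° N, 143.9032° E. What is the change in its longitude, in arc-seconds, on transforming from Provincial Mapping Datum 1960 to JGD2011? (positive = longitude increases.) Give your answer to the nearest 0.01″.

Δλ = 23.96″

sin φ = 0.613377, cos φ = 0.789790, sin λ = 0.589151, cos λ = -0.808023.
East component: ΔE = −sin λ·ΔX + cos λ·ΔY = −(0.589151)(-453) + (-0.808023)(-394) = 585.25 m.
1° of latitude spans πR/180 = 111317 m; at latitude φ, 1° of longitude spans that × cos φ = 87917.1 m, so Δλ = 585.25 / 87917.1 × 3600 = 23.964″.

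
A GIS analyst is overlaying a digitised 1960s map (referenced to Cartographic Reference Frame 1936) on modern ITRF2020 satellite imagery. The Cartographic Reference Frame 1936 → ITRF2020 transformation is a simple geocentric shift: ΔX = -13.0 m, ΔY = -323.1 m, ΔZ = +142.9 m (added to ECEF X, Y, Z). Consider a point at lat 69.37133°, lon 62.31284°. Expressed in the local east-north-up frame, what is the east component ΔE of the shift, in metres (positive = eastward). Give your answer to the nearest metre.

The local east axis at (φ, λ) is (−sin λ, cos λ, 0), so ΔE = −sin(62.31284°)·(-13.0) + cos(62.31284°)·(-323.1) = -138.61 m.

ΔE = -139 m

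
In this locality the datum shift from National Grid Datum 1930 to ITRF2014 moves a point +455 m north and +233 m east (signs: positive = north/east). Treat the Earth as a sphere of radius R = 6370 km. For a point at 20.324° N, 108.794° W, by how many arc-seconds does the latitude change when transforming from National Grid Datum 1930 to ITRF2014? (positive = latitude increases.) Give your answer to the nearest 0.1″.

Δφ = 14.7″

On a sphere of radius R, 1 rad of latitude = R, so Δφ = ΔN / R = 455.0 / 6370000 = 7.1429e-05 rad = 14.733″.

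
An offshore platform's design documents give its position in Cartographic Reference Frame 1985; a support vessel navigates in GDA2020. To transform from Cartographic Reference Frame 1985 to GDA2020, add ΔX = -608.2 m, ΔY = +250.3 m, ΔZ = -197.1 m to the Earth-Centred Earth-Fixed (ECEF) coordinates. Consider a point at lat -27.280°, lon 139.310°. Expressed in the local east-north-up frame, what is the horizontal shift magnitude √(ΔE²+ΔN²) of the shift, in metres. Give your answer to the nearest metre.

235 m

The local east axis at (φ, λ) is (−sin λ, cos λ, 0), so ΔE = −sin(139.310°)·(-608.2) + cos(139.310°)·250.3 = 206.74 m.
The local north axis is (−sin φ cos λ, −sin φ sin λ, cos φ), giving ΔN = 211.371 + 74.795 − 175.178 = 110.99 m.
Horizontal magnitude = √(ΔE² + ΔN²) = √(206.74² + 110.99²) = 234.64 m.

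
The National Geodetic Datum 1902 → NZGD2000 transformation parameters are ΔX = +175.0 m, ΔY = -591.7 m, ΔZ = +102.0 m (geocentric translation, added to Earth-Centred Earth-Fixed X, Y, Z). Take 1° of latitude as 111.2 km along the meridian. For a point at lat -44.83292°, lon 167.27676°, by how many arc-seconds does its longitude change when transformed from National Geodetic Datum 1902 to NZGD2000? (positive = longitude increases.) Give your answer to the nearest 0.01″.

sin φ = -0.705042, cos φ = 0.709166, sin λ = 0.220242, cos λ = -0.975445.
East component: ΔE = −sin λ·ΔX + cos λ·ΔY = −(0.220242)(175.0) + (-0.975445)(-591.7) = 538.63 m.
1° of latitude spans 111200 m; at latitude φ, 1° of longitude spans that × cos φ = 78859.2 m, so Δλ = 538.63 / 78859.2 × 3600 = 24.589″.

Δλ = 24.59″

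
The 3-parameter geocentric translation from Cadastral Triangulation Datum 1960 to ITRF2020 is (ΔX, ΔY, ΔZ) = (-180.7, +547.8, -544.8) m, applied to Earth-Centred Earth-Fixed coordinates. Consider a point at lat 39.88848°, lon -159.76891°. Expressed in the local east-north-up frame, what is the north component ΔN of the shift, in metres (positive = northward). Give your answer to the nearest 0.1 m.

ΔN = -405.3 m

The local north axis is (−sin φ cos λ, −sin φ sin λ, cos φ), giving ΔN = -108.733 + 121.483 − 418.022 = -405.27 m.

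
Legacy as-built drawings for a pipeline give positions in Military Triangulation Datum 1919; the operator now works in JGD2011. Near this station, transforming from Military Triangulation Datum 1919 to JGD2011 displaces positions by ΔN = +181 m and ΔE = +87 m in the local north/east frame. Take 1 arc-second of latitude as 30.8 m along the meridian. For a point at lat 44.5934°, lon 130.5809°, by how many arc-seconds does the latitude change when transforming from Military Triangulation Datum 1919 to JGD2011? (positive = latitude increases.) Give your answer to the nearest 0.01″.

Δφ = 5.88″

1″ of latitude = 30.80 m, so Δφ = 181.0 / 30.80 = 5.877″.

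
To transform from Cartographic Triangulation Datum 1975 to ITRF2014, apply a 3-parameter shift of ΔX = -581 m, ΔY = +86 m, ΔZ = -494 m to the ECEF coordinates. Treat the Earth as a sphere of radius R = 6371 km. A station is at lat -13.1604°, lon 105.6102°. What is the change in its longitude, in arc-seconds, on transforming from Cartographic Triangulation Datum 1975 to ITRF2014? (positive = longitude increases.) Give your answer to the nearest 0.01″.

Δλ = 17.84″

sin φ = -0.227678, cos φ = 0.973736, sin λ = 0.963115, cos λ = -0.269091.
East component: ΔE = −sin λ·ΔX + cos λ·ΔY = −(0.963115)(-581) + (-0.269091)(86) = 536.43 m.
1° of latitude spans πR/180 = 111195 m; at latitude φ, 1° of longitude spans that × cos φ = 108274.6 m, so Δλ = 536.43 / 108274.6 × 3600 = 17.836″.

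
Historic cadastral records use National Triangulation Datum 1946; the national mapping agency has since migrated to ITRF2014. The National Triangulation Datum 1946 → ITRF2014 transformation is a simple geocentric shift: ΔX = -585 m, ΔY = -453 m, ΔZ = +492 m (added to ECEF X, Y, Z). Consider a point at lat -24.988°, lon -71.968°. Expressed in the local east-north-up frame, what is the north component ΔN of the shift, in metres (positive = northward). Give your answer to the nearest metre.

At φ = -24.988°, λ = -71.968°: sin φ = -0.422428, cos φ = 0.906396, sin λ = -0.950884, cos λ = 0.309548.
ΔN = −sin φ cos λ·ΔX − sin φ sin λ·ΔY + cos φ·ΔZ = −(-0.422428)(0.309548)(-585) − (-0.422428)(-0.950884)(-453) + (0.906396)(492) = 551.41 m.

ΔN = 551 m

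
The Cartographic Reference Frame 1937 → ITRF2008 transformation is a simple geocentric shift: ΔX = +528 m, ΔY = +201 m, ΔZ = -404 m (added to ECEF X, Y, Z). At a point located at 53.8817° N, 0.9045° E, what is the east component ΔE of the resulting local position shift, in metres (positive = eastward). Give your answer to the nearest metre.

At φ = 53.8817°, λ = 0.9045°: sin φ = 0.807802, cos φ = 0.589454, sin λ = 0.015786, cos λ = 0.999875.
ΔE = −sin λ·ΔX + cos λ·ΔY = −(0.015786)·(528) + (0.999875)·(201) = 192.64 m.

ΔE = 193 m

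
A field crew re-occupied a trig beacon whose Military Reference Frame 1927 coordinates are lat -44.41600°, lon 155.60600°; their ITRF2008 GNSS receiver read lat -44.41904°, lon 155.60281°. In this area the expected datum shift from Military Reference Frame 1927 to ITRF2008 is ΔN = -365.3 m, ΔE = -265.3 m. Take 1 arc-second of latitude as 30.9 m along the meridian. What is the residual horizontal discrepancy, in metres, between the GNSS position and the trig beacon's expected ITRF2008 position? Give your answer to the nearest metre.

30 m

Observed coordinate differences: Δφ = -0.00304°, Δλ = -0.00319°.
Converting to metres (1° lat = 111240 m, cos φ = 0.714277): observed ΔN = -338.2 m, observed ΔE = -253.5 m.
Subtracting the expected shift leaves a residual of -338.2 − (-365.3) = 27.1 m north and -253.5 − (-265.3) = 11.8 m east.
Residual distance = √(27.1² + 11.8²) = 29.6 m.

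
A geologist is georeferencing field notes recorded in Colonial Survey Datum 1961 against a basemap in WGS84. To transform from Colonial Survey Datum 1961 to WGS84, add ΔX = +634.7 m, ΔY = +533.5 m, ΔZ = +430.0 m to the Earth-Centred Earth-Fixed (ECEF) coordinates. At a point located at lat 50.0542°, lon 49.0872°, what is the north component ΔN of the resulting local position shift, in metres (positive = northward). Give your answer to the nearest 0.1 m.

At φ = 50.0542°, λ = 49.0872°: sin φ = 0.766652, cos φ = 0.642063, sin λ = 0.755707, cos λ = 0.654910.
ΔN = −sin φ cos λ·ΔX − sin φ sin λ·ΔY + cos φ·ΔZ = −(0.766652)(0.654910)(634.7) − (0.766652)(0.755707)(533.5) + (0.642063)(430.0) = -351.68 m.

ΔN = -351.7 m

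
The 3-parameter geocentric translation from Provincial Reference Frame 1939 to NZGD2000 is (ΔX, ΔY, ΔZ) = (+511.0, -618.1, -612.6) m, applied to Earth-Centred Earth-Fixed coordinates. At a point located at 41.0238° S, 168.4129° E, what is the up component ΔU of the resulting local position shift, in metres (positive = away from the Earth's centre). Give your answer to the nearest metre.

ΔU = -69 m

At φ = -41.0238°, λ = 168.4129°: sin φ = -0.656372, cos φ = 0.754437, sin λ = 0.200857, cos λ = -0.979620.
ΔU = cos φ cos λ·ΔX + cos φ sin λ·ΔY + sin φ·ΔZ = (0.754437)(-0.979620)(511.0) + (0.754437)(0.200857)(-618.1) + (-0.656372)(-612.6) = -69.23 m.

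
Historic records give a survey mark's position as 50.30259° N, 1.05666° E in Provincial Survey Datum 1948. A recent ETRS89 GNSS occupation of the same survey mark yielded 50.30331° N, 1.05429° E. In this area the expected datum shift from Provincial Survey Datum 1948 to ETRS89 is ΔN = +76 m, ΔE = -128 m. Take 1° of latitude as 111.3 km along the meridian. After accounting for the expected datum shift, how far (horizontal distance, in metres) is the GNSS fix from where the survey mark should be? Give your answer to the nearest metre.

41 m

Observed coordinate differences: Δφ = +0.00072°, Δλ = -0.00237°.
Converting to metres (1° lat = 111300 m, cos φ = 0.638733): observed ΔN = 80.1 m, observed ΔE = -168.5 m.
Subtracting the expected shift leaves a residual of 80.1 − (76) = 4.1 m north and -168.5 − (-128) = -40.5 m east.
Residual distance = √(4.1² + (-40.5)²) = 40.7 m.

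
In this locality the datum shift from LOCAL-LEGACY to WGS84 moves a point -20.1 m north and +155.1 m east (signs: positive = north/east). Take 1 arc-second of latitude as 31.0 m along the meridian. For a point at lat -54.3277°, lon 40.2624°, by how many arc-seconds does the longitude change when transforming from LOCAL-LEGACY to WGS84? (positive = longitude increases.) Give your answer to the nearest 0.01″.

At latitude -54.3277°, cos φ = 0.583149.
1″ of longitude at this latitude = 31.00 × cos φ = 18.0776 m, so Δλ = 155.1 / 18.0776 = 8.580″.

Δλ = 8.58″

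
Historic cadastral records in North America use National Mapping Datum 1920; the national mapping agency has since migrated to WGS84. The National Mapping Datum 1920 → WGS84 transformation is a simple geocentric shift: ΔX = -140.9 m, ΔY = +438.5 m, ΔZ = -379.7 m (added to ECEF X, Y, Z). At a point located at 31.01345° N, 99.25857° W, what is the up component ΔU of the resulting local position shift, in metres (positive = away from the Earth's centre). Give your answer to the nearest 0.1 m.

ΔU = -547.1 m

The local up (radial) axis is (cos φ cos λ, cos φ sin λ, sin φ), giving ΔU = 19.429 − 370.919 − 195.636 = -547.13 m.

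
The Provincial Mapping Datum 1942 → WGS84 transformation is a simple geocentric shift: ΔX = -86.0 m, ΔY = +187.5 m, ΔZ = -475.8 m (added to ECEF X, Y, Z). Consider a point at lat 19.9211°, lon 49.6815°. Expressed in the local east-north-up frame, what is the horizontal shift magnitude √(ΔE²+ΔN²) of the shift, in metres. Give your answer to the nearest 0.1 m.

At φ = 19.9211°, λ = 49.6815°: sin φ = 0.340726, cos φ = 0.940163, sin λ = 0.762459, cos λ = 0.647036.
ΔE = −sin λ·ΔX + cos λ·ΔY = −(0.762459)·(-86.0) + (0.647036)·(187.5) = 186.89 m.
ΔN = −sin φ cos λ·ΔX − sin φ sin λ·ΔY + cos φ·ΔZ = −(0.340726)(0.647036)(-86.0) − (0.340726)(0.762459)(187.5) + (0.940163)(-475.8) = -477.08 m.
Horizontal magnitude = √(ΔE² + ΔN²) = √(186.89² + (-477.08)²) = 512.38 m.

512.4 m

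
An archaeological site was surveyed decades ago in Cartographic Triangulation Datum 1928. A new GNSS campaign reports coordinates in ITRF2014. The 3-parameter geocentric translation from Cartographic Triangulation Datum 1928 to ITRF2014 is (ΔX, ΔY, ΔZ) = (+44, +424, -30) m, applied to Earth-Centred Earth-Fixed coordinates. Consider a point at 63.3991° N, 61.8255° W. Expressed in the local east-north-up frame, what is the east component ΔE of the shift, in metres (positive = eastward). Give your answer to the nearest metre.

The local east axis at (φ, λ) is (−sin λ, cos λ, 0), so ΔE = −sin(-61.8255°)·44 + cos(-61.8255°)·424 = 238.98 m.

ΔE = 239 m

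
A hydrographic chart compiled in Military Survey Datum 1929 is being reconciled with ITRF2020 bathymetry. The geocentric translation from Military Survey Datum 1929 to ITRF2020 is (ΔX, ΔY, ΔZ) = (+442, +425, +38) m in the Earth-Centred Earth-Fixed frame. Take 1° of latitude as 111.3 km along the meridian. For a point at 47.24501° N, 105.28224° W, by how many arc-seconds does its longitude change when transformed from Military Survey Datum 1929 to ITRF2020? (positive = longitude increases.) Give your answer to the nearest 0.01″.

sin φ = 0.734263, cos φ = 0.678865, sin λ = -0.964639, cos λ = -0.263574.
East component: ΔE = −sin λ·ΔX + cos λ·ΔY = −(-0.964639)(442) + (-0.263574)(425) = 314.35 m.
1° of latitude spans 111300 m; at latitude φ, 1° of longitude spans that × cos φ = 75557.6 m, so Δλ = 314.35 / 75557.6 × 3600 = 14.978″.

Δλ = 14.98″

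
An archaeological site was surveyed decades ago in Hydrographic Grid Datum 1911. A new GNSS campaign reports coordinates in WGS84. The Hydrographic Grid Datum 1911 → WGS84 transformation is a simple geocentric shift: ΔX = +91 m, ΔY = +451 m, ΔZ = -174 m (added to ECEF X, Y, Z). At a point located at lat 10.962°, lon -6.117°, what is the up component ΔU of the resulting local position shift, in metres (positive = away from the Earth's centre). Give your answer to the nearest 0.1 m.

At φ = 10.962°, λ = -6.117°: sin φ = 0.190158, cos φ = 0.981754, sin λ = -0.106559, cos λ = 0.994306.
ΔU = cos φ cos λ·ΔX + cos φ sin λ·ΔY + sin φ·ΔZ = (0.981754)(0.994306)(91) + (0.981754)(-0.106559)(451) + (0.190158)(-174) = 8.56 m.

ΔU = 8.6 m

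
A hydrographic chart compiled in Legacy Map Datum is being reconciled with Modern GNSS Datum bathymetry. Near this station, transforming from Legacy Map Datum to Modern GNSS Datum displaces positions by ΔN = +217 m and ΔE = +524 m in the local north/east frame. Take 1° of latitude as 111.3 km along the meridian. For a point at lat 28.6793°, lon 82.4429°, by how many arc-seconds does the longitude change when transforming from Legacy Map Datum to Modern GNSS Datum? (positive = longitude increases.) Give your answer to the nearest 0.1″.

At latitude 28.6793°, cos φ = 0.877320.
1° of longitude at this latitude = 111.3 × cos φ = 97.65 km, so Δλ = 524.0 / 97645.7 = 0.0053663° = 19.319″.

Δλ = 19.3″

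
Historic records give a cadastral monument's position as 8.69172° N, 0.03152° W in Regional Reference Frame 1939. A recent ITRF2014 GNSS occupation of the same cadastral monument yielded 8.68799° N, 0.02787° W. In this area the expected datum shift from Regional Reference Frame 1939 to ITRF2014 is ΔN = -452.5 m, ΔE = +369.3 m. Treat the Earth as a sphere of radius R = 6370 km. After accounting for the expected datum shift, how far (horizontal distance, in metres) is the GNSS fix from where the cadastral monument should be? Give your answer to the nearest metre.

49 m

Observed coordinate differences: Δφ = -0.00373°, Δλ = +0.00365°.
Converting to metres (1° lat = 111177 m, cos φ = 0.988516): observed ΔN = -414.7 m, observed ΔE = 401.1 m.
Subtracting the expected shift leaves a residual of -414.7 − (-452.5) = 37.8 m north and 401.1 − (369.3) = 31.8 m east.
Residual distance = √(37.8² + 31.8²) = 49.4 m.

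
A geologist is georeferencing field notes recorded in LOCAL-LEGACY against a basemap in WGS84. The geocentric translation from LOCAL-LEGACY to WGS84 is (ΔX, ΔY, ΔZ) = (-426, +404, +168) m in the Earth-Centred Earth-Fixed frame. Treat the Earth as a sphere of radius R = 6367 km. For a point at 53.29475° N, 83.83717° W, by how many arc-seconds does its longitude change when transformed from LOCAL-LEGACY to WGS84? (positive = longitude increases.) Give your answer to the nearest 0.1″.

sin φ = 0.801721, cos φ = 0.597699, sin λ = -0.994221, cos λ = 0.107354.
East component: ΔE = −sin λ·ΔX + cos λ·ΔY = −(-0.994221)(-426) + (0.107354)(404) = -380.17 m.
1° of latitude spans πR/180 = 111125 m; at latitude φ, 1° of longitude spans that × cos φ = 66419.3 m, so Δλ = -380.17 / 66419.3 × 3600 = -20.605″.

Δλ = -20.6″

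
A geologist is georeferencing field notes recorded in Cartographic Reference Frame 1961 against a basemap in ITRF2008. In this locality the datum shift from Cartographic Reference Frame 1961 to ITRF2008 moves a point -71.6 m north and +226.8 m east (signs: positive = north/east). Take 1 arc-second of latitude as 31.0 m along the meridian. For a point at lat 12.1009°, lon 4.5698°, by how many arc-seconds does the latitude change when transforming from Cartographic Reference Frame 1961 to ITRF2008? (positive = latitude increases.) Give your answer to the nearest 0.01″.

1″ of latitude = 31.00 m, so Δφ = -71.6 / 31.00 = -2.310″.

Δφ = -2.31″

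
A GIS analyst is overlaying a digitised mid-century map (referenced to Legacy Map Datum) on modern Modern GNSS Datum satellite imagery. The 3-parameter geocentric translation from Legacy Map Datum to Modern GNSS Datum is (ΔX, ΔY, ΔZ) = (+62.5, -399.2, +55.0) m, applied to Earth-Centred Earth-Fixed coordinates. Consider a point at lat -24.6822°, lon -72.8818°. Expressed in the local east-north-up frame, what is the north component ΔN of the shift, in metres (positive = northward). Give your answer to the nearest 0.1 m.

ΔN = 217.0 m

At φ = -24.6822°, λ = -72.8818°: sin φ = -0.417585, cos φ = 0.908638, sin λ = -0.955700, cos λ = 0.294344.
ΔN = −sin φ cos λ·ΔX − sin φ sin λ·ΔY + cos φ·ΔZ = −(-0.417585)(0.294344)(62.5) − (-0.417585)(-0.955700)(-399.2) + (0.908638)(55.0) = 216.97 m.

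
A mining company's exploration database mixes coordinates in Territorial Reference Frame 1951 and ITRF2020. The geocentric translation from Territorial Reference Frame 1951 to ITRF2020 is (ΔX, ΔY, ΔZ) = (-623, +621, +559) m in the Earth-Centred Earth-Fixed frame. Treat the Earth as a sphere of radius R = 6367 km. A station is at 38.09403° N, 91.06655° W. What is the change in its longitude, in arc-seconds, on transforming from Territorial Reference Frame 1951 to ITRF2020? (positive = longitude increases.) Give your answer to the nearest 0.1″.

sin φ = 0.616954, cos φ = 0.786999, sin λ = -0.999827, cos λ = -0.018614.
East component: ΔE = −sin λ·ΔX + cos λ·ΔY = −(-0.999827)(-623) + (-0.018614)(621) = -634.45 m.
1° of latitude spans πR/180 = 111125 m; at latitude φ, 1° of longitude spans that × cos φ = 87455.4 m, so Δλ = -634.45 / 87455.4 × 3600 = -26.116″.

Δλ = -26.1″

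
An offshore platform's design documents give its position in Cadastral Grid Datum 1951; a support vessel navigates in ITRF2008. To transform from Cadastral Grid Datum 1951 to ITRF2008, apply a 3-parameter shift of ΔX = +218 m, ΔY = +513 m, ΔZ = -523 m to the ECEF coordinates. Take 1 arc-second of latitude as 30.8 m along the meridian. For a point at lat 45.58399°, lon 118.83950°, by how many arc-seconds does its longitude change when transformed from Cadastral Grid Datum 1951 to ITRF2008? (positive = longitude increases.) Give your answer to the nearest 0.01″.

Δλ = -20.34″

sin φ = 0.714277, cos φ = 0.699863, sin λ = 0.875974, cos λ = -0.482358.
East component: ΔE = −sin λ·ΔX + cos λ·ΔY = −(0.875974)(218) + (-0.482358)(513) = -438.41 m.
1° of latitude spans 3600 × 30.80 = 110880 m; at latitude φ, 1° of longitude spans that × cos φ = 77600.8 m, so Δλ = -438.41 / 77600.8 × 3600 = -20.338″.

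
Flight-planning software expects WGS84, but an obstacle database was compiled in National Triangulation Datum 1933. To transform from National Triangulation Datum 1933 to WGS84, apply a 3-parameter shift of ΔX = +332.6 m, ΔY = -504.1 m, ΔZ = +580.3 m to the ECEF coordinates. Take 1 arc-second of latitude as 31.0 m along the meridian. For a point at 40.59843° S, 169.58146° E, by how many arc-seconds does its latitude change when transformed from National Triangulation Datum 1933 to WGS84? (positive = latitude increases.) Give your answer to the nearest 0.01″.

sin φ = -0.650753, cos φ = 0.759289, sin λ = 0.180837, cos λ = -0.983513.
North component: ΔN = −sin φ cos λ·ΔX − sin φ sin λ·ΔY + cos φ·ΔZ = −(-0.650753)(-0.983513)(332.6) − (-0.650753)(0.180837)(-504.1) + (0.759289)(580.3) = 168.42 m.
1° of latitude spans 3600 × 31.00 = 111600 m, so Δφ = 168.42 / 111600 × 3600 = 5.433″.

Δφ = 5.43″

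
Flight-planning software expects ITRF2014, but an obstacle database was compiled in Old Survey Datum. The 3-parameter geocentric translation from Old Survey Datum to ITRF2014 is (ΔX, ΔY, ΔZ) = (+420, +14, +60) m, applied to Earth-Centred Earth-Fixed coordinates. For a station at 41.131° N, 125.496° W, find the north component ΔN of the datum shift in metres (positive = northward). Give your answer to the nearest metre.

ΔN = 213 m

At φ = 41.131°, λ = -125.496°: sin φ = 0.657783, cos φ = 0.753208, sin λ = -0.814156, cos λ = -0.580646.
ΔN = −sin φ cos λ·ΔX − sin φ sin λ·ΔY + cos φ·ΔZ = −(0.657783)(-0.580646)(420) − (0.657783)(-0.814156)(14) + (0.753208)(60) = 213.10 m.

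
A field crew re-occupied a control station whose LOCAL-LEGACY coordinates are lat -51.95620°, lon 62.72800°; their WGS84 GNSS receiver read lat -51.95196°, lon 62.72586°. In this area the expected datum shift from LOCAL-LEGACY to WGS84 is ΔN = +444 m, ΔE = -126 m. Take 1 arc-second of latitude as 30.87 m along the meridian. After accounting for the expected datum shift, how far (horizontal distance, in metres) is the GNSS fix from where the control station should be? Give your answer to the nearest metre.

34 m

Observed coordinate differences: Δφ = +0.00424°, Δλ = -0.00214°.
Converting to metres (1° lat = 111132 m, cos φ = 0.616264): observed ΔN = 471.2 m, observed ΔE = -146.6 m.
Subtracting the expected shift leaves a residual of 471.2 − (444) = 27.2 m north and -146.6 − (-126) = -20.6 m east.
Residual distance = √(27.2² + (-20.6)²) = 34.1 m.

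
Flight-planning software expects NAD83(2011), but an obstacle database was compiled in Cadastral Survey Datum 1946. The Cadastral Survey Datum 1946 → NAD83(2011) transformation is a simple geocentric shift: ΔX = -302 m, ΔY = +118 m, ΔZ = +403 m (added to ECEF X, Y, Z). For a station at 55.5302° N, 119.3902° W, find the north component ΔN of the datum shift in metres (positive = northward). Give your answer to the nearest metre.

The local north axis is (−sin φ cos λ, −sin φ sin λ, cos φ), giving ΔN = -122.186 + 84.762 + 228.087 = 190.66 m.

ΔN = 191 m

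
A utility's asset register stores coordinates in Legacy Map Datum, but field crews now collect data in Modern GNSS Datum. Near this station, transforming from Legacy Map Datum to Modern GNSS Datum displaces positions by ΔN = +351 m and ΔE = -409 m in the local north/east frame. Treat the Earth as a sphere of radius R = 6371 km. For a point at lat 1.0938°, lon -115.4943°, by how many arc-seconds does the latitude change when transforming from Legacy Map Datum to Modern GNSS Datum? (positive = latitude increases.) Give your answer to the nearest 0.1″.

On a sphere of radius R, 1 rad of latitude = R, so Δφ = ΔN / R = 351.0 / 6371000 = 5.5093e-05 rad = 11.364″.

Δφ = 11.4″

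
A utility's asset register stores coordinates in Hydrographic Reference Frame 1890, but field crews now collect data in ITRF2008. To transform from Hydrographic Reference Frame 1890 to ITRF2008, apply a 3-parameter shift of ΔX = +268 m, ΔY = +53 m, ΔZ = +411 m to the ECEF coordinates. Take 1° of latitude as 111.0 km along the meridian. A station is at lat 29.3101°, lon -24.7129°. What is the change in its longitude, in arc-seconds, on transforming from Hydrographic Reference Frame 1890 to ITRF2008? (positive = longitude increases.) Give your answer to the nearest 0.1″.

sin φ = 0.489536, cos φ = 0.871983, sin λ = -0.418072, cos λ = 0.908414.
East component: ΔE = −sin λ·ΔX + cos λ·ΔY = −(-0.418072)(268) + (0.908414)(53) = 160.19 m.
1° of latitude spans 111000 m; at latitude φ, 1° of longitude spans that × cos φ = 96790.1 m, so Δλ = 160.19 / 96790.1 × 3600 = 5.958″.

Δλ = 6.0″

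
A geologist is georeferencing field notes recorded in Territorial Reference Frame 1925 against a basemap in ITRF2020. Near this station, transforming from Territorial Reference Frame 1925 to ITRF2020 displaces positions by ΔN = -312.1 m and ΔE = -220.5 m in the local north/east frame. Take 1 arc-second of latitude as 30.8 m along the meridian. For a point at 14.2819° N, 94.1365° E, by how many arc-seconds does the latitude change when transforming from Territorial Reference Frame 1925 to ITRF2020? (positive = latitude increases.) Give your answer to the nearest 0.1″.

1″ of latitude = 30.80 m, so Δφ = -312.1 / 30.80 = -10.133″.

Δφ = -10.1″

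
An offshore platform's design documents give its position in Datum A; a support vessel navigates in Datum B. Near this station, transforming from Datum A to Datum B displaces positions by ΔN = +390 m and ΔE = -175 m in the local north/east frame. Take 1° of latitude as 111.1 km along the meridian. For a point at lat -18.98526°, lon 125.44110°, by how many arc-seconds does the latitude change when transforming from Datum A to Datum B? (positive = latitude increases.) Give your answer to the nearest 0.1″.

Δφ = 12.6″

1° of latitude = 111.1 km, so Δφ = 390.0 / 111100 = 0.0035104° = 12.637″.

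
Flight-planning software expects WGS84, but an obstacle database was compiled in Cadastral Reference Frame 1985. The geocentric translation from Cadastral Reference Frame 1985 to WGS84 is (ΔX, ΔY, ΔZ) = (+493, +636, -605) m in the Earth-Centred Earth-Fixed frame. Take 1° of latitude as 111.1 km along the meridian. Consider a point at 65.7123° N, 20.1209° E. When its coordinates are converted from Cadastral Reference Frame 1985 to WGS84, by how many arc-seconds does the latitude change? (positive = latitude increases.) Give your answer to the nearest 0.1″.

Δφ = -28.2″

sin φ = 0.911492, cos φ = 0.411319, sin λ = 0.344002, cos λ = 0.938969.
North component: ΔN = −sin φ cos λ·ΔX − sin φ sin λ·ΔY + cos φ·ΔZ = −(0.911492)(0.938969)(493) − (0.911492)(0.344002)(636) + (0.411319)(-605) = -870.21 m.
1° of latitude spans 111100 m, so Δφ = -870.21 / 111100 × 3600 = -28.198″.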